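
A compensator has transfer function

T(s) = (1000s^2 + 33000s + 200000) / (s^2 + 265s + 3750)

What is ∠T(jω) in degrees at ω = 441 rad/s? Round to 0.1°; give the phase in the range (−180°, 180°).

27.2°

Substitute s = j441:
Numerator: 1000(j441)^2 + 33000(j441) + 200000 = -194281000 + j14553000
Denominator: (j441)^2 + 265(j441) + 3750 = -190731 + j116865
|N| = √(194281000² + 14553000²) ≈ 1.9483e+08, ∠N ≈ 175.72°
|D| = √(190731² + 116865²) ≈ 2.2369e+05, ∠D ≈ 148.50°
∠T = 175.72° − 148.50° = 27.22°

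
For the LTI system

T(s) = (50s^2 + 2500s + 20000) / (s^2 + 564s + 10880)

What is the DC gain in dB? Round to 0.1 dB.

T(0) = 20000 / 10880 ≈ 1.8382
20 log₁₀(1.8382) ≈ 5.29 dB

5.3 dB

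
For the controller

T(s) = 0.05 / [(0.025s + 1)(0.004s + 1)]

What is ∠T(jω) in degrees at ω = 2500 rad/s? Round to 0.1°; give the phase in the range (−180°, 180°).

At ω = 2500 rad/s:
pole (1 + j2500·0.025) = 1 + j62.5 → |·| ≈ 62.508, ∠ ≈ 89.08°
pole (1 + j2500·0.004) = 1 + j10 → |·| ≈ 10.05, ∠ ≈ 84.29°
∠T = (0°) − (89.08° + 84.29°) = -173.37°

-173.4°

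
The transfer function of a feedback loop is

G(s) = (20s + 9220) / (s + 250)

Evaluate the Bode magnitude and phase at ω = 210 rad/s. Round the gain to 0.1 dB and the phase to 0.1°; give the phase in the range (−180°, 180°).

29.8 dB, -15.5°

Substitute s = j210:
Numerator: 20(j210) + 9220 = 9220 + j4200
Denominator: (j210) + 250 = 250 + j210
|N| = √(9220² + 4200²) ≈ 10132, ∠N ≈ 24.49°
|D| = √(250² + 210²) ≈ 326.5, ∠D ≈ 40.03°
|G| = 10132 / 326.5 ≈ 31.032
Gain = 20 log₁₀(31.032) ≈ 29.84 dB
∠G = 24.49° − 40.03° = -15.54°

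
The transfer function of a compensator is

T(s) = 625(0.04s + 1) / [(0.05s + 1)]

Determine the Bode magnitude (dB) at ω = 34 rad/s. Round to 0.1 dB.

54.6 dB

At ω = 34 rad/s:
zero (1 + j34·0.04) = 1 + j1.36 → |·| ≈ 1.6881, ∠ ≈ 53.67°
pole (1 + j34·0.05) = 1 + j1.7 → |·| ≈ 1.9723, ∠ ≈ 59.53°
|T| = 625 · 1.6881 / (1.9723) ≈ 534.94
Gain = 20 log₁₀(534.94) ≈ 54.57 dB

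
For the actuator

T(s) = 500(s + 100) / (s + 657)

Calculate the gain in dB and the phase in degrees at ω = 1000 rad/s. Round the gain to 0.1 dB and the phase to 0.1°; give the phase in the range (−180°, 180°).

52.5 dB, 27.6°

At s = jω = j1000:
zero (s+100): 100 + j1000 → |·| = √(100²+1000²) = √1010000 ≈ 1005, ∠ = arctan(1000/100) ≈ 84.29°
pole (s+657): 657 + j1000 → |·| = √(657²+1000²) = √1431649 ≈ 1196.5, ∠ = arctan(1000/657) ≈ 56.70°
|T| = 500 · 1005 / 1196.5 ≈ 419.97
Gain = 20 log₁₀(419.97) ≈ 52.46 dB
∠T = 84.29° − 56.70° = 27.59°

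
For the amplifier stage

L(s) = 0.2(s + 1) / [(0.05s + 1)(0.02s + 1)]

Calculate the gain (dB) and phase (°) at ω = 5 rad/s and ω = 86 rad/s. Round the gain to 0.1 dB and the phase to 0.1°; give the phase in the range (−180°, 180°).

ω = 5: -0.1 dB, 58.9°; ω = 86: 5.8 dB, -47.4°

At ω = 5 rad/s:
zero (1 + j5·1) = 1 + j5 → |·| ≈ 5.099, ∠ ≈ 78.69°
pole (1 + j5·0.05) = 1 + j0.25 → |·| ≈ 1.0308, ∠ ≈ 14.04°
pole (1 + j5·0.02) = 1 + j0.1 → |·| ≈ 1.005, ∠ ≈ 5.71°
|L| = 0.2 · 5.099 / (1.0308 · 1.005) ≈ 0.98441
Gain = 20 log₁₀(0.98441) ≈ -0.14 dB
∠L = (78.69°) − (14.04° + 5.71°) = 58.94°

At ω = 86 rad/s:
zero (1 + j86·1) = 1 + j86 → |·| ≈ 86.006, ∠ ≈ 89.33°
pole (1 + j86·0.05) = 1 + j4.3 → |·| ≈ 4.4147, ∠ ≈ 76.91°
pole (1 + j86·0.02) = 1 + j1.72 → |·| ≈ 1.9896, ∠ ≈ 59.83°
|L| = 0.2 · 86.006 / (4.4147 · 1.9896) ≈ 1.9584
Gain = 20 log₁₀(1.9584) ≈ 5.84 dB
∠L = (89.33°) − (76.91° + 59.83°) = -47.41°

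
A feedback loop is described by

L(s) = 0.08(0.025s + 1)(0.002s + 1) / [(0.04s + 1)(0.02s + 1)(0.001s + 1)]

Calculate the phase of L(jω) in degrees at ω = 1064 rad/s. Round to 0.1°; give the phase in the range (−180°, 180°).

-70.1°

At ω = 1064 rad/s:
zero (1 + j1064·0.025) = 1 + j26.6 → |·| ≈ 26.619, ∠ ≈ 87.85°
zero (1 + j1064·0.002) = 1 + j2.128 → |·| ≈ 2.3513, ∠ ≈ 64.83°
pole (1 + j1064·0.04) = 1 + j42.56 → |·| ≈ 42.572, ∠ ≈ 88.65°
pole (1 + j1064·0.02) = 1 + j21.28 → |·| ≈ 21.303, ∠ ≈ 87.31°
pole (1 + j1064·0.001) = 1 + j1.064 → |·| ≈ 1.4602, ∠ ≈ 46.78°
∠L = (87.85° + 64.83°) − (88.65° + 87.31° + 46.78°) = -70.06°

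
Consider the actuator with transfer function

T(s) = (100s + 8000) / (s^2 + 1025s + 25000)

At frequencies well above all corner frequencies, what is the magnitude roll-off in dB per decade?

-20 dB/decade

Each pole contributes −20 dB/decade at high frequency; each zero contributes +20 dB/decade.
Net: 1 zero(s) − 2 pole(s) → -20 dB/decade.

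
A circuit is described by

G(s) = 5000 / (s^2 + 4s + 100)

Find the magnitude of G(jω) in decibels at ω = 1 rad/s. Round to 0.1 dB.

At s = jω = j1:
quadratic: (j1)² + 4·j1 + 100 = 99 + j4 → |·| ≈ 99.081, ∠ ≈ 2.31°
|G| = 5000 / 99.081 ≈ 50.464
Gain = 20 log₁₀(50.464) ≈ 34.06 dB

34.1 dB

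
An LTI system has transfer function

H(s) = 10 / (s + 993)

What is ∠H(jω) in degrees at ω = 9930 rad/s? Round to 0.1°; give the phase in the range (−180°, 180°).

At s = jω = j9930:
pole (s+993): 993 + j9930 → |·| = √(993²+9930²) = √99590949 ≈ 9979.5, ∠ = arctan(9930/993) ≈ 84.29°
∠H = 0.00° − 84.29° = -84.29°

-84.3°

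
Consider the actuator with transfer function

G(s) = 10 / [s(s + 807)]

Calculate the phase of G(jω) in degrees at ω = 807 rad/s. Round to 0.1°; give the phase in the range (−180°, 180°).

-135.0°

At s = jω = j807:
pole (s+807): 807 + j807 → |·| = √(807²+807²) = √1302498 ≈ 1141.3, ∠ = arctan(807/807) ≈ 45.00°
pole at origin: |s| = 807, ∠ = 90.00° (in denominator)
∠G = 0.00° − 135.00° = -135.00°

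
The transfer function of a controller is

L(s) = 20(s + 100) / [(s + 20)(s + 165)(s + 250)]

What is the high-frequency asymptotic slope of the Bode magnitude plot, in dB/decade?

Each pole contributes −20 dB/decade at high frequency; each zero contributes +20 dB/decade.
Net: 1 zero(s) − 3 pole(s) → -40 dB/decade.

-40 dB/decade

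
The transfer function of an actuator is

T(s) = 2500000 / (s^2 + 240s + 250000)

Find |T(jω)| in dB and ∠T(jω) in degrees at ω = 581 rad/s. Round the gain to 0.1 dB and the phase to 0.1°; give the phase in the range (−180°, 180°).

At s = jω = j581:
quadratic: (j581)² + 240·j581 + 250000 = -87561 + j139440 → |·| ≈ 1.6465e+05, ∠ ≈ 122.13°
|T| = 2500000 / 1.6465e+05 ≈ 15.184
Gain = 20 log₁₀(15.184) ≈ 23.63 dB
∠T = 0.00° − 122.13° = -122.13°

23.6 dB, -122.1°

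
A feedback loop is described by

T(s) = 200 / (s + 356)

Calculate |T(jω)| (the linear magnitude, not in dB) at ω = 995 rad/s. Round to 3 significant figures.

0.189

At s = jω = j995:
pole (s+356): 356 + j995 → |·| = √(356²+995²) = √1116761 ≈ 1056.8, ∠ = arctan(995/356) ≈ 70.31°
|T| = 200 / 1056.8 ≈ 0.18925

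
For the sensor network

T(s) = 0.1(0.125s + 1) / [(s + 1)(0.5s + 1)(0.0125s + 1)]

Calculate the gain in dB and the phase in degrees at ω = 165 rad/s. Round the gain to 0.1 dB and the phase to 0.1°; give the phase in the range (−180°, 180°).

-83.6 dB, -155.9°

At ω = 165 rad/s:
zero (1 + j165·0.125) = 1 + j20.625 → |·| ≈ 20.649, ∠ ≈ 87.22°
pole (1 + j165·1) = 1 + j165 → |·| ≈ 165, ∠ ≈ 89.65°
pole (1 + j165·0.5) = 1 + j82.5 → |·| ≈ 82.506, ∠ ≈ 89.31°
pole (1 + j165·0.0125) = 1 + j2.0625 → |·| ≈ 2.2921, ∠ ≈ 64.13°
|T| = 0.1 · 20.649 / (165 · 82.506 · 2.2921) ≈ 6.6175e-05
Gain = 20 log₁₀(6.6175e-05) ≈ -83.59 dB
∠T = (87.22°) − (89.65° + 89.31° + 64.13°) = -155.87°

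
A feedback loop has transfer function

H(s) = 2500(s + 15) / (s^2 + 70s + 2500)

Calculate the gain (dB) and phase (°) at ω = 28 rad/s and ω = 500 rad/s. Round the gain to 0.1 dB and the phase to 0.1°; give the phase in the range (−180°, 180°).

ω = 28: 29.7 dB, 13.0°; ω = 500: 14.0 dB, -83.7°

At s = jω = j28:
zero (s+15): 15 + j28 → |·| = √(15²+28²) = √1009 ≈ 31.765, ∠ = arctan(28/15) ≈ 61.82°
quadratic: (j28)² + 70·j28 + 2500 = 1716 + j1960 → |·| ≈ 2605, ∠ ≈ 48.80°
|H| = 2500 · 31.765 / 2605 ≈ 30.485
Gain = 20 log₁₀(30.485) ≈ 29.68 dB
∠H = 61.82° − 48.80° = 13.02°

At s = jω = j500:
zero (s+15): 15 + j500 → |·| = √(15²+500²) = √250225 ≈ 500.22, ∠ = arctan(500/15) ≈ 88.28°
quadratic: (j500)² + 70·j500 + 2500 = -247500 + j35000 → |·| ≈ 2.4996e+05, ∠ ≈ 171.95°
|H| = 2500 · 500.22 / 2.4996e+05 ≈ 5.003
Gain = 20 log₁₀(5.003) ≈ 13.98 dB
∠H = 88.28° − 171.95° = -83.67°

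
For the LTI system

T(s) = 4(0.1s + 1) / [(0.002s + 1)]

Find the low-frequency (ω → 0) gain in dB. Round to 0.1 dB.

12.0 dB

T(0) = 4 · 1 / 1 = 4
20 log₁₀(4) ≈ 12.04 dB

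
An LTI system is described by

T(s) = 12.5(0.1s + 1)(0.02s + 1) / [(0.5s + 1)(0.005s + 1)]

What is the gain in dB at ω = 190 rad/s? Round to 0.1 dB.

17.1 dB

At ω = 190 rad/s:
zero (1 + j190·0.1) = 1 + j19 → |·| ≈ 19.026, ∠ ≈ 86.99°
zero (1 + j190·0.02) = 1 + j3.8 → |·| ≈ 3.9294, ∠ ≈ 75.26°
pole (1 + j190·0.5) = 1 + j95 → |·| ≈ 95.005, ∠ ≈ 89.40°
pole (1 + j190·0.005) = 1 + j0.95 → |·| ≈ 1.3793, ∠ ≈ 43.53°
|T| = 12.5 · 19.026 · 3.9294 / (95.005 · 1.3793) ≈ 7.1315
Gain = 20 log₁₀(7.1315) ≈ 17.06 dB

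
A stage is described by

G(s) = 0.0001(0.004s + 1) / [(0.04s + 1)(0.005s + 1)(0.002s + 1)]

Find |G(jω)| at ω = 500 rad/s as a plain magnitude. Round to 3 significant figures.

At ω = 500 rad/s:
zero (1 + j500·0.004) = 1 + j2 → |·| ≈ 2.2361, ∠ ≈ 63.43°
pole (1 + j500·0.04) = 1 + j20 → |·| ≈ 20.025, ∠ ≈ 87.14°
pole (1 + j500·0.005) = 1 + j2.5 → |·| ≈ 2.6926, ∠ ≈ 68.20°
pole (1 + j500·0.002) = 1 + j1 → |·| ≈ 1.4142, ∠ ≈ 45.00°
|G| = 0.0001 · 2.2361 / (20.025 · 2.6926 · 1.4142) ≈ 2.9325e-06

2.93e-06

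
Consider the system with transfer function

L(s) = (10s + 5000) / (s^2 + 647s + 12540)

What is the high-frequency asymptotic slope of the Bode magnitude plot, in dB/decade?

-20 dB/decade

Each pole contributes −20 dB/decade at high frequency; each zero contributes +20 dB/decade.
Net: 1 zero(s) − 2 pole(s) → -20 dB/decade.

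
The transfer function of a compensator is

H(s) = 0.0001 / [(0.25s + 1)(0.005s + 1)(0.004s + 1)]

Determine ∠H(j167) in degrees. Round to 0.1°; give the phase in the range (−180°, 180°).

-162.2°

At ω = 167 rad/s:
pole (1 + j167·0.25) = 1 + j41.75 → |·| ≈ 41.762, ∠ ≈ 88.63°
pole (1 + j167·0.005) = 1 + j0.835 → |·| ≈ 1.3028, ∠ ≈ 39.86°
pole (1 + j167·0.004) = 1 + j0.668 → |·| ≈ 1.2026, ∠ ≈ 33.74°
∠H = (0°) − (88.63° + 39.86° + 33.74°) = -162.23°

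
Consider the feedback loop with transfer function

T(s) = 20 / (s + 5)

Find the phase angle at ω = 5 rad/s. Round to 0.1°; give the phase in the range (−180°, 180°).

Substitute s = j5:
Numerator: 20 = 20 + j0
Denominator: (j5) + 5 = 5 + j5
|N| = √(20² + 0²) ≈ 20, ∠N ≈ 0.00°
|D| = √(5² + 5²) ≈ 7.0711, ∠D ≈ 45.00°
∠T = 0.00° − 45.00° = -45.00°

-45.0°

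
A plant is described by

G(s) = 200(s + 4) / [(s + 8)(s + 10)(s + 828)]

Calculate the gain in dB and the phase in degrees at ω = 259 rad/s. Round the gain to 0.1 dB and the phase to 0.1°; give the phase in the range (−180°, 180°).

-61.0 dB, -104.3°

At s = jω = j259:
zero (s+4): 4 + j259 → |·| = √(4²+259²) = √67097 ≈ 259.03, ∠ = arctan(259/4) ≈ 89.12°
pole (s+8): 8 + j259 → |·| = √(8²+259²) = √67145 ≈ 259.12, ∠ = arctan(259/8) ≈ 88.23°
pole (s+10): 10 + j259 → |·| = √(10²+259²) = √67181 ≈ 259.19, ∠ = arctan(259/10) ≈ 87.79°
pole (s+828): 828 + j259 → |·| = √(828²+259²) = √752665 ≈ 867.56, ∠ = arctan(259/828) ≈ 17.37°
|G| = 200 · 259.03 / 5.8266e+07 ≈ 0.00088913
Gain = 20 log₁₀(0.00088913) ≈ -61.02 dB
∠G = 89.12° − 193.39° = -104.27°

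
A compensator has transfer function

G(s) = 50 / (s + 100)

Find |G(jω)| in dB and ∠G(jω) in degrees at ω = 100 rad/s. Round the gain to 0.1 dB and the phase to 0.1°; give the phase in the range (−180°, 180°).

Substitute s = j100:
Numerator: 50 = 50 + j0
Denominator: (j100) + 100 = 100 + j100
|N| = √(50² + 0²) ≈ 50, ∠N ≈ 0.00°
|D| = √(100² + 100²) ≈ 141.42, ∠D ≈ 45.00°
|G| = 50 / 141.42 ≈ 0.35356
Gain = 20 log₁₀(0.35356) ≈ -9.03 dB
∠G = 0.00° − 45.00° = -45.00°

-9.0 dB, -45.0°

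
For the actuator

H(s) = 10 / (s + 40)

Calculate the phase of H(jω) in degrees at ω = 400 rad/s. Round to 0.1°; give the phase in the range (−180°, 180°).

Substitute s = j400:
Numerator: 10 = 10 + j0
Denominator: (j400) + 40 = 40 + j400
|N| = √(10² + 0²) ≈ 10, ∠N ≈ 0.00°
|D| = √(40² + 400²) ≈ 402, ∠D ≈ 84.29°
∠H = 0.00° − 84.29° = -84.29°

-84.3°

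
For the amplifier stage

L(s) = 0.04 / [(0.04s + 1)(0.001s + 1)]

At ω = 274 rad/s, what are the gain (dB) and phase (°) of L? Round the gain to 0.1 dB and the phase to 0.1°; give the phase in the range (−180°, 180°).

At ω = 274 rad/s:
pole (1 + j274·0.04) = 1 + j10.96 → |·| ≈ 11.006, ∠ ≈ 84.79°
pole (1 + j274·0.001) = 1 + j0.274 → |·| ≈ 1.0369, ∠ ≈ 15.32°
|L| = 0.04 · 1 / (11.006 · 1.0369) ≈ 0.003505
Gain = 20 log₁₀(0.003505) ≈ -49.11 dB
∠L = (0°) − (84.79° + 15.32°) = -100.11°

-49.1 dB, -100.1°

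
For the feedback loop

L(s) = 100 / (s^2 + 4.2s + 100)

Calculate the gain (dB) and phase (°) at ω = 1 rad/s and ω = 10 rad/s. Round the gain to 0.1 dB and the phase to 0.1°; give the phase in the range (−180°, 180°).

At s = jω = j1:
quadratic: (j1)² + 4.2·j1 + 100 = 99 + j4.2 → |·| ≈ 99.089, ∠ ≈ 2.43°
|L| = 100 / 99.089 ≈ 1.0092
Gain = 20 log₁₀(1.0092) ≈ 0.08 dB
∠L = 0.00° − 2.43° = -2.43°

At s = jω = j10:
quadratic: (j10)² + 4.2·j10 + 100 = 0 + j42 → |·| ≈ 42, ∠ ≈ 90.00°
|L| = 100 / 42 ≈ 2.381
Gain = 20 log₁₀(2.381) ≈ 7.54 dB
∠L = 0.00° − 90.00° = -90.00°

ω = 1: 0.1 dB, -2.4°; ω = 10: 7.5 dB, -90.0°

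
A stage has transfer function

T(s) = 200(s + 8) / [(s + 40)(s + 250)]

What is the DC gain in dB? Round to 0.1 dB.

-15.9 dB

T(0) = 200·8 / (40·250) = 0.16
20 log₁₀(0.16) ≈ -15.92 dB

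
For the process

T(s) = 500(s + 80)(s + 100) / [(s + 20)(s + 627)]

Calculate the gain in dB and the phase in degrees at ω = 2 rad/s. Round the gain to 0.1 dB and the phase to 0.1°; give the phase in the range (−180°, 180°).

At s = jω = j2:
zero (s+80): 80 + j2 → |·| = √(80²+2²) = √6404 ≈ 80.025, ∠ = arctan(2/80) ≈ 1.43°
zero (s+100): 100 + j2 → |·| = √(100²+2²) = √10004 ≈ 100.02, ∠ = arctan(2/100) ≈ 1.15°
pole (s+20): 20 + j2 → |·| = √(20²+2²) = √404 ≈ 20.1, ∠ = arctan(2/20) ≈ 5.71°
pole (s+627): 627 + j2 → |·| = √(627²+2²) = √393133 ≈ 627, ∠ = arctan(2/627) ≈ 0.18°
|T| = 500 · 8004.1 / 12603 ≈ 317.55
Gain = 20 log₁₀(317.55) ≈ 50.04 dB
∠T = 2.58° − 5.89° = -3.31°

50.0 dB, -3.3°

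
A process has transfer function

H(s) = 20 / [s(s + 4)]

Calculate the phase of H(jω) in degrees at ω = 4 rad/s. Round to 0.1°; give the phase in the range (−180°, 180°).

-135.0°

At s = jω = j4:
pole (s+4): 4 + j4 → |·| = √(4²+4²) = √32 ≈ 5.6569, ∠ = arctan(4/4) ≈ 45.00°
pole at origin: |s| = 4, ∠ = 90.00° (in denominator)
∠H = 0.00° − 135.00° = -135.00°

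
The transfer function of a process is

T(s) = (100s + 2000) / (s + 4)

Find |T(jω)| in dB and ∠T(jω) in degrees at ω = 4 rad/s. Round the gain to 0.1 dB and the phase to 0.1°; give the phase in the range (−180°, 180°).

51.1 dB, -33.7°

Substitute s = j4:
Numerator: 100(j4) + 2000 = 2000 + j400
Denominator: (j4) + 4 = 4 + j4
|N| = √(2000² + 400²) ≈ 2039.6, ∠N ≈ 11.31°
|D| = √(4² + 4²) ≈ 5.6569, ∠D ≈ 45.00°
|T| = 2039.6 / 5.6569 ≈ 360.55
Gain = 20 log₁₀(360.55) ≈ 51.14 dB
∠T = 11.31° − 45.00° = -33.69°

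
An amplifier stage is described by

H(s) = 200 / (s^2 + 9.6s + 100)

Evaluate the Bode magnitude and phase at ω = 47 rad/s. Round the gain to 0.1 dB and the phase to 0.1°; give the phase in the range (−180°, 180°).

At s = jω = j47:
quadratic: (j47)² + 9.6·j47 + 100 = -2109 + j451.2 → |·| ≈ 2156.7, ∠ ≈ 167.92°
|H| = 200 / 2156.7 ≈ 0.092734
Gain = 20 log₁₀(0.092734) ≈ -20.66 dB
∠H = 0.00° − 167.92° = -167.92°

-20.7 dB, -167.9°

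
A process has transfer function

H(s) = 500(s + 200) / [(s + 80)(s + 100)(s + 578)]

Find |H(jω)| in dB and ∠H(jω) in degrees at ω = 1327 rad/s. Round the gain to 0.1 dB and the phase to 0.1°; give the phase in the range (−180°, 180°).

-71.6 dB, -157.3°

At s = jω = j1327:
zero (s+200): 200 + j1327 → |·| = √(200²+1327²) = √1800929 ≈ 1342, ∠ = arctan(1327/200) ≈ 81.43°
pole (s+80): 80 + j1327 → |·| = √(80²+1327²) = √1767329 ≈ 1329.4, ∠ = arctan(1327/80) ≈ 86.55°
pole (s+100): 100 + j1327 → |·| = √(100²+1327²) = √1770929 ≈ 1330.8, ∠ = arctan(1327/100) ≈ 85.69°
pole (s+578): 578 + j1327 → |·| = √(578²+1327²) = √2095013 ≈ 1447.4, ∠ = arctan(1327/578) ≈ 66.46°
|H| = 500 · 1342 / 2.5607e+09 ≈ 0.00026204
Gain = 20 log₁₀(0.00026204) ≈ -71.63 dB
∠H = 81.43° − 238.70° = -157.27°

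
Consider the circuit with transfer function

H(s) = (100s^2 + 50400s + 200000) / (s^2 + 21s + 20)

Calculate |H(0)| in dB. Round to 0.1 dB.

80.0 dB

H(0) = 200000 / 20 = 10000
20 log₁₀(10000) ≈ 80.00 dB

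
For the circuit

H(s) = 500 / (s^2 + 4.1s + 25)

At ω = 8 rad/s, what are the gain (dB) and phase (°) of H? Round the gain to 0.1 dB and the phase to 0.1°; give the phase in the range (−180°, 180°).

At s = jω = j8:
quadratic: (j8)² + 4.1·j8 + 25 = -39 + j32.8 → |·| ≈ 50.959, ∠ ≈ 139.94°
|H| = 500 / 50.959 ≈ 9.8118
Gain = 20 log₁₀(9.8118) ≈ 19.83 dB
∠H = 0.00° − 139.94° = -139.94°

19.8 dB, -139.9°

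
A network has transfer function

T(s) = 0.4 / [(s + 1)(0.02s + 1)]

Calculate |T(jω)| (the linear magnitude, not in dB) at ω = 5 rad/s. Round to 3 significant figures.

At ω = 5 rad/s:
pole (1 + j5·1) = 1 + j5 → |·| ≈ 5.099, ∠ ≈ 78.69°
pole (1 + j5·0.02) = 1 + j0.1 → |·| ≈ 1.005, ∠ ≈ 5.71°
|T| = 0.4 · 1 / (5.099 · 1.005) ≈ 0.078056

0.0781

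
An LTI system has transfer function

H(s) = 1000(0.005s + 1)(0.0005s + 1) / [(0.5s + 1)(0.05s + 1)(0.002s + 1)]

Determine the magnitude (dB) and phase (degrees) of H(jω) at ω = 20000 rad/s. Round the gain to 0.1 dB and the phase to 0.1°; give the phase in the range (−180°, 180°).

-52.0 dB, -94.8°

At ω = 20000 rad/s:
zero (1 + j20000·0.005) = 1 + j100 → |·| ≈ 100, ∠ ≈ 89.43°
zero (1 + j20000·0.0005) = 1 + j10 → |·| ≈ 10.05, ∠ ≈ 84.29°
pole (1 + j20000·0.5) = 1 + j10000 → |·| ≈ 10000, ∠ ≈ 89.99°
pole (1 + j20000·0.05) = 1 + j1000 → |·| ≈ 1000, ∠ ≈ 89.94°
pole (1 + j20000·0.002) = 1 + j40 → |·| ≈ 40.012, ∠ ≈ 88.57°
|H| = 1000 · 100 · 10.05 / (10000 · 1000 · 40.012) ≈ 0.0025117
Gain = 20 log₁₀(0.0025117) ≈ -52.00 dB
∠H = (89.43° + 84.29°) − (89.99° + 89.94° + 88.57°) = -94.78°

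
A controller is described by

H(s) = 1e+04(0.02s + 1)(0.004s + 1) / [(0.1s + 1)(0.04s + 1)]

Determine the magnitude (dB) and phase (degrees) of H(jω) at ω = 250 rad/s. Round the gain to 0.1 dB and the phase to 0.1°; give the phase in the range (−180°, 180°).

At ω = 250 rad/s:
zero (1 + j250·0.02) = 1 + j5 → |·| ≈ 5.099, ∠ ≈ 78.69°
zero (1 + j250·0.004) = 1 + j1 → |·| ≈ 1.4142, ∠ ≈ 45.00°
pole (1 + j250·0.1) = 1 + j25 → |·| ≈ 25.02, ∠ ≈ 87.71°
pole (1 + j250·0.04) = 1 + j10 → |·| ≈ 10.05, ∠ ≈ 84.29°
|H| = 1e+04 · 5.099 · 1.4142 / (25.02 · 10.05) ≈ 286.78
Gain = 20 log₁₀(286.78) ≈ 49.15 dB
∠H = (78.69° + 45.00°) − (87.71° + 84.29°) = -48.31°

49.2 dB, -48.3°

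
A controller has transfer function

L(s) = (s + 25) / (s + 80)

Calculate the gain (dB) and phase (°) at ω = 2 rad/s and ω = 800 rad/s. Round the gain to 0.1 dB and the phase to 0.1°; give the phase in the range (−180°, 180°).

ω = 2: -10.1 dB, 3.1°; ω = 800: -0.0 dB, 3.9°

Substitute s = j2:
Numerator: (j2) + 25 = 25 + j2
Denominator: (j2) + 80 = 80 + j2
|N| = √(25² + 2²) ≈ 25.08, ∠N ≈ 4.57°
|D| = √(80² + 2²) ≈ 80.025, ∠D ≈ 1.43°
|L| = 25.08 / 80.025 ≈ 0.3134
Gain = 20 log₁₀(0.3134) ≈ -10.08 dB
∠L = 4.57° − 1.43° = 3.14°

Substitute s = j800:
Numerator: (j800) + 25 = 25 + j800
Denominator: (j800) + 80 = 80 + j800
|N| = √(25² + 800²) ≈ 800.39, ∠N ≈ 88.21°
|D| = √(80² + 800²) ≈ 803.99, ∠D ≈ 84.29°
|L| = 800.39 / 803.99 ≈ 0.99552
Gain = 20 log₁₀(0.99552) ≈ -0.04 dB
∠L = 88.21° − 84.29° = 3.92°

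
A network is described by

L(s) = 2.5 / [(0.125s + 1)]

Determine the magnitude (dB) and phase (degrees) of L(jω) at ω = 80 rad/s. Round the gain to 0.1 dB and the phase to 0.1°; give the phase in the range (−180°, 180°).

-12.1 dB, -84.3°

At ω = 80 rad/s:
pole (1 + j80·0.125) = 1 + j10 → |·| ≈ 10.05, ∠ ≈ 84.29°
|L| = 2.5 · 1 / (10.05) ≈ 0.24876
Gain = 20 log₁₀(0.24876) ≈ -12.08 dB
∠L = (0°) − (84.29°) = -84.29°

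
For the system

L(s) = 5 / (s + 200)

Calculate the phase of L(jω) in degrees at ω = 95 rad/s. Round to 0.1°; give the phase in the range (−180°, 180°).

-25.4°

At s = jω = j95:
pole (s+200): 200 + j95 → |·| = √(200²+95²) = √49025 ≈ 221.42, ∠ = arctan(95/200) ≈ 25.41°
∠L = 0.00° − 25.41° = -25.41°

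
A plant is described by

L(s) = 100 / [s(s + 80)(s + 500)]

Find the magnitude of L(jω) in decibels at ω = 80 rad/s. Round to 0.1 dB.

-93.2 dB

At s = jω = j80:
pole (s+80): 80 + j80 → |·| = √(80²+80²) = √12800 ≈ 113.14, ∠ = arctan(80/80) ≈ 45.00°
pole (s+500): 500 + j80 → |·| = √(500²+80²) = √256400 ≈ 506.36, ∠ = arctan(80/500) ≈ 9.09°
pole at origin: |s| = 80, ∠ = 90.00° (in denominator)
|L| = 100 / 4.5832e+06 ≈ 2.1819e-05
Gain = 20 log₁₀(2.1819e-05) ≈ -93.22 dB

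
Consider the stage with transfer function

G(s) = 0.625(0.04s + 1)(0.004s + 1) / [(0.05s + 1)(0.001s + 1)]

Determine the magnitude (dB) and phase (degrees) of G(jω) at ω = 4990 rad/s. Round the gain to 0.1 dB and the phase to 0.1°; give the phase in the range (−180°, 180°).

At ω = 4990 rad/s:
zero (1 + j4990·0.04) = 1 + j199.6 → |·| ≈ 199.6, ∠ ≈ 89.71°
zero (1 + j4990·0.004) = 1 + j19.96 → |·| ≈ 19.985, ∠ ≈ 87.13°
pole (1 + j4990·0.05) = 1 + j249.5 → |·| ≈ 249.5, ∠ ≈ 89.77°
pole (1 + j4990·0.001) = 1 + j4.99 → |·| ≈ 5.0892, ∠ ≈ 78.67°
|G| = 0.625 · 199.6 · 19.985 / (249.5 · 5.0892) ≈ 1.9635
Gain = 20 log₁₀(1.9635) ≈ 5.86 dB
∠G = (89.71° + 87.13°) − (89.77° + 78.67°) = 8.40°

5.9 dB, 8.4°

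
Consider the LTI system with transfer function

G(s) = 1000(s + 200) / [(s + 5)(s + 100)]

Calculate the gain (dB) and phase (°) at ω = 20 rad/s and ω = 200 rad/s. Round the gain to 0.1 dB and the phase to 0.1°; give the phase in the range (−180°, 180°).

ω = 20: 39.6 dB, -81.6°; ω = 200: 16.0 dB, -107.0°

At s = jω = j20:
zero (s+200): 200 + j20 → |·| = √(200²+20²) = √40400 ≈ 201, ∠ = arctan(20/200) ≈ 5.71°
pole (s+5): 5 + j20 → |·| = √(5²+20²) = √425 ≈ 20.616, ∠ = arctan(20/5) ≈ 75.96°
pole (s+100): 100 + j20 → |·| = √(100²+20²) = √10400 ≈ 101.98, ∠ = arctan(20/100) ≈ 11.31°
|G| = 1000 · 201 / 2102.4 ≈ 95.605
Gain = 20 log₁₀(95.605) ≈ 39.61 dB
∠G = 5.71° − 87.27° = -81.56°

At s = jω = j200:
zero (s+200): 200 + j200 → |·| = √(200²+200²) = √80000 ≈ 282.84, ∠ = arctan(200/200) ≈ 45.00°
pole (s+5): 5 + j200 → |·| = √(5²+200²) = √40025 ≈ 200.06, ∠ = arctan(200/5) ≈ 88.57°
pole (s+100): 100 + j200 → |·| = √(100²+200²) = √50000 ≈ 223.61, ∠ = arctan(200/100) ≈ 63.43°
|G| = 1000 · 282.84 / 44735 ≈ 6.3226
Gain = 20 log₁₀(6.3226) ≈ 16.02 dB
∠G = 45.00° − 152.00° = -107.00°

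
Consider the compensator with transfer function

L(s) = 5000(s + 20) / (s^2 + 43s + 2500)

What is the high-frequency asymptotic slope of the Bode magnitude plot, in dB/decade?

Each pole contributes −20 dB/decade at high frequency; each zero contributes +20 dB/decade.
Net: 1 zero(s) − 2 pole(s) → -20 dB/decade.

-20 dB/decade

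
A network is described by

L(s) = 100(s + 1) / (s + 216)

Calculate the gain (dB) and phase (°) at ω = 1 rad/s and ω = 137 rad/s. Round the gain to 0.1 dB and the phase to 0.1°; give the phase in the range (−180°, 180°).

ω = 1: -3.7 dB, 44.7°; ω = 137: 34.6 dB, 57.2°

At s = jω = j1:
zero (s+1): 1 + j1 → |·| = √(1²+1²) = √2 ≈ 1.4142, ∠ = arctan(1/1) ≈ 45.00°
pole (s+216): 216 + j1 → |·| = √(216²+1²) = √46657 ≈ 216, ∠ = arctan(1/216) ≈ 0.27°
|L| = 100 · 1.4142 / 216 ≈ 0.65472
Gain = 20 log₁₀(0.65472) ≈ -3.68 dB
∠L = 45.00° − 0.27° = 44.73°

At s = jω = j137:
zero (s+1): 1 + j137 → |·| = √(1²+137²) = √18770 ≈ 137, ∠ = arctan(137/1) ≈ 89.58°
pole (s+216): 216 + j137 → |·| = √(216²+137²) = √65425 ≈ 255.78, ∠ = arctan(137/216) ≈ 32.39°
|L| = 100 · 137 / 255.78 ≈ 53.562
Gain = 20 log₁₀(53.562) ≈ 34.58 dB
∠L = 89.58° − 32.39° = 57.19°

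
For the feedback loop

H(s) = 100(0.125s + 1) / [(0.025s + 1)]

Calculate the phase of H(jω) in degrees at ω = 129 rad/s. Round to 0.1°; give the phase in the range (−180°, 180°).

13.7°

At ω = 129 rad/s:
zero (1 + j129·0.125) = 1 + j16.125 → |·| ≈ 16.156, ∠ ≈ 86.45°
pole (1 + j129·0.025) = 1 + j3.225 → |·| ≈ 3.3765, ∠ ≈ 72.77°
∠H = (86.45°) − (72.77°) = 13.68°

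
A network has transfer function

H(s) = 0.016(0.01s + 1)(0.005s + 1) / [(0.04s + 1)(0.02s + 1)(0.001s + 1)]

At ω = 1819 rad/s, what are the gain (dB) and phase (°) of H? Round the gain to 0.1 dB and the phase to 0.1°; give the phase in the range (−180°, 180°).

At ω = 1819 rad/s:
zero (1 + j1819·0.01) = 1 + j18.19 → |·| ≈ 18.217, ∠ ≈ 86.85°
zero (1 + j1819·0.005) = 1 + j9.095 → |·| ≈ 9.1498, ∠ ≈ 83.73°
pole (1 + j1819·0.04) = 1 + j72.76 → |·| ≈ 72.767, ∠ ≈ 89.21°
pole (1 + j1819·0.02) = 1 + j36.38 → |·| ≈ 36.394, ∠ ≈ 88.43°
pole (1 + j1819·0.001) = 1 + j1.819 → |·| ≈ 2.0758, ∠ ≈ 61.20°
|H| = 0.016 · 18.217 · 9.1498 / (72.767 · 36.394 · 2.0758) ≈ 0.00048513
Gain = 20 log₁₀(0.00048513) ≈ -66.28 dB
∠H = (86.85° + 83.73°) − (89.21° + 88.43° + 61.20°) = -68.26°

-66.3 dB, -68.3°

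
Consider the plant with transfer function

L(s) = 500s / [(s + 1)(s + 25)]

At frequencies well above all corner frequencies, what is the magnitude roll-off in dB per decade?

-20 dB/decade

Each pole contributes −20 dB/decade at high frequency; each zero contributes +20 dB/decade.
Net: 1 zero(s) − 2 pole(s) → -20 dB/decade.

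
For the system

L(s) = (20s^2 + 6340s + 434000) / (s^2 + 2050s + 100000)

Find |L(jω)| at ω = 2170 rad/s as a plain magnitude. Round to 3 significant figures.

14.8

Substitute s = j2170:
Numerator: 20(j2170)^2 + 6340(j2170) + 434000 = -93744000 + j13757800
Denominator: (j2170)^2 + 2050(j2170) + 100000 = -4608900 + j4448500
|N| = √(93744000² + 13757800²) ≈ 9.4748e+07, ∠N ≈ 171.65°
|D| = √(4608900² + 4448500²) ≈ 6.4056e+06, ∠D ≈ 136.01°
|L| = 9.4748e+07 / 6.4056e+06 ≈ 14.791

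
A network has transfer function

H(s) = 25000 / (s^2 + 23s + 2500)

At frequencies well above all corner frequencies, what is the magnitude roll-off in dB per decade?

Each pole contributes −20 dB/decade at high frequency; each zero contributes +20 dB/decade.
Net: 0 zero(s) − 2 pole(s) → -40 dB/decade.

-40 dB/decade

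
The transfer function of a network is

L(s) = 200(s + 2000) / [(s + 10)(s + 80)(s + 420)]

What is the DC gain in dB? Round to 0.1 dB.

L(0) = 200·2000 / (10·80·420) ≈ 1.1905
20 log₁₀(1.1905) ≈ 1.51 dB

1.5 dB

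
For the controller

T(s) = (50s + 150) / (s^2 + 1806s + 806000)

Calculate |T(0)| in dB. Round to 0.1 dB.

T(0) = 150 / 806000 ≈ 0.0001861
20 log₁₀(0.0001861) ≈ -74.61 dB

-74.6 dB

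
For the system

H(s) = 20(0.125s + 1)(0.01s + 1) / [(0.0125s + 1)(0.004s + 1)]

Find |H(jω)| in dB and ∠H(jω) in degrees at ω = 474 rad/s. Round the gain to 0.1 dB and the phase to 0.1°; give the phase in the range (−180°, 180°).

53.0 dB, 24.5°

At ω = 474 rad/s:
zero (1 + j474·0.125) = 1 + j59.25 → |·| ≈ 59.258, ∠ ≈ 89.03°
zero (1 + j474·0.01) = 1 + j4.74 → |·| ≈ 4.8443, ∠ ≈ 78.09°
pole (1 + j474·0.0125) = 1 + j5.925 → |·| ≈ 6.0088, ∠ ≈ 80.42°
pole (1 + j474·0.004) = 1 + j1.896 → |·| ≈ 2.1436, ∠ ≈ 62.19°
|H| = 20 · 59.258 · 4.8443 / (6.0088 · 2.1436) ≈ 445.73
Gain = 20 log₁₀(445.73) ≈ 52.98 dB
∠H = (89.03° + 78.09°) − (80.42° + 62.19°) = 24.51°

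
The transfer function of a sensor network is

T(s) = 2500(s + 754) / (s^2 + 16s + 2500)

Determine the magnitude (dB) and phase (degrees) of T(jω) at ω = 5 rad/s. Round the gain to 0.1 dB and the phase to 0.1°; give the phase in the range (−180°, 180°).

At s = jω = j5:
zero (s+754): 754 + j5 → |·| = √(754²+5²) = √568541 ≈ 754.02, ∠ = arctan(5/754) ≈ 0.38°
quadratic: (j5)² + 16·j5 + 2500 = 2475 + j80 → |·| ≈ 2476.3, ∠ ≈ 1.85°
|T| = 2500 · 754.02 / 2476.3 ≈ 761.24
Gain = 20 log₁₀(761.24) ≈ 57.63 dB
∠T = 0.38° − 1.85° = -1.47°

57.6 dB, -1.5°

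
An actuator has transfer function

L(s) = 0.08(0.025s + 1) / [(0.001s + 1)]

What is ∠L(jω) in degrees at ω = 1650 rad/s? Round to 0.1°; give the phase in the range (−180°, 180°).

29.8°

At ω = 1650 rad/s:
zero (1 + j1650·0.025) = 1 + j41.25 → |·| ≈ 41.262, ∠ ≈ 88.61°
pole (1 + j1650·0.001) = 1 + j1.65 → |·| ≈ 1.9294, ∠ ≈ 58.78°
∠L = (88.61°) − (58.78°) = 29.83°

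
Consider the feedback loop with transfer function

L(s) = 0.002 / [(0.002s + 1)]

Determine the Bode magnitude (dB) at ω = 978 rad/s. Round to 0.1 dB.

-60.8 dB

At ω = 978 rad/s:
pole (1 + j978·0.002) = 1 + j1.956 → |·| ≈ 2.1968, ∠ ≈ 62.92°
|L| = 0.002 · 1 / (2.1968) ≈ 0.00091042
Gain = 20 log₁₀(0.00091042) ≈ -60.82 dB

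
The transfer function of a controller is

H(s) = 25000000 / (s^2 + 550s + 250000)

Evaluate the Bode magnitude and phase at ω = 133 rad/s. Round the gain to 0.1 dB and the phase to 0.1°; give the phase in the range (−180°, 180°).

40.2 dB, -17.5°

At s = jω = j133:
quadratic: (j133)² + 550·j133 + 250000 = 232311 + j73150 → |·| ≈ 2.4356e+05, ∠ ≈ 17.48°
|H| = 25000000 / 2.4356e+05 ≈ 102.64
Gain = 20 log₁₀(102.64) ≈ 40.23 dB
∠H = 0.00° − 17.48° = -17.48°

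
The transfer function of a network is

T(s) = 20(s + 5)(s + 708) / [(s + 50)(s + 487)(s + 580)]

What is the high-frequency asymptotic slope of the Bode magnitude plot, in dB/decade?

Each pole contributes −20 dB/decade at high frequency; each zero contributes +20 dB/decade.
Net: 2 zero(s) − 3 pole(s) → -20 dB/decade.

-20 dB/decade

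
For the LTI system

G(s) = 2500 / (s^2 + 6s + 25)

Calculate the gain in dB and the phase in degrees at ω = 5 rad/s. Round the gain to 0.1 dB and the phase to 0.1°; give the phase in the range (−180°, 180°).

At s = jω = j5:
quadratic: (j5)² + 6·j5 + 25 = 0 + j30 → |·| ≈ 30, ∠ ≈ 90.00°
|G| = 2500 / 30 ≈ 83.333
Gain = 20 log₁₀(83.333) ≈ 38.42 dB
∠G = 0.00° − 90.00° = -90.00°

38.4 dB, -90.0°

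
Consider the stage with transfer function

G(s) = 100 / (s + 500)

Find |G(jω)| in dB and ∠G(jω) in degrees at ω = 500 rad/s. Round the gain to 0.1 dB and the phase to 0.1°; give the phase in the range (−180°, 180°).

-17.0 dB, -45.0°

At s = jω = j500:
pole (s+500): 500 + j500 → |·| = √(500²+500²) = √500000 ≈ 707.11, ∠ = arctan(500/500) ≈ 45.00°
|G| = 100 / 707.11 ≈ 0.14142
Gain = 20 log₁₀(0.14142) ≈ -16.99 dB
∠G = 0.00° − 45.00° = -45.00°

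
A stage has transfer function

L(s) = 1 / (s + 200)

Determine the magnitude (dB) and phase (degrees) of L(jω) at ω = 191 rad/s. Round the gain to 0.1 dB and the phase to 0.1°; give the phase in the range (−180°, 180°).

At s = jω = j191:
pole (s+200): 200 + j191 → |·| = √(200²+191²) = √76481 ≈ 276.55, ∠ = arctan(191/200) ≈ 43.68°
|L| = 1 / 276.55 ≈ 0.003616
Gain = 20 log₁₀(0.003616) ≈ -48.84 dB
∠L = 0.00° − 43.68° = -43.68°

-48.8 dB, -43.7°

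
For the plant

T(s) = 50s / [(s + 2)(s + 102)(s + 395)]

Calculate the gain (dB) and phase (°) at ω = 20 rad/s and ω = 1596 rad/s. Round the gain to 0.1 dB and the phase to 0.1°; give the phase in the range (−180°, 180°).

ω = 20: -58.3 dB, -8.3°; ω = 1596: -94.4 dB, -162.4°

At s = jω = j20:
zero at origin: s = j20 → |·| = 20, ∠ = 90.00°
pole (s+2): 2 + j20 → |·| = √(2²+20²) = √404 ≈ 20.1, ∠ = arctan(20/2) ≈ 84.29°
pole (s+102): 102 + j20 → |·| = √(102²+20²) = √10804 ≈ 103.94, ∠ = arctan(20/102) ≈ 11.09°
pole (s+395): 395 + j20 → |·| = √(395²+20²) = √156425 ≈ 395.51, ∠ = arctan(20/395) ≈ 2.90°
|T| = 50 · 20 / 8.263e+05 ≈ 0.0012102
Gain = 20 log₁₀(0.0012102) ≈ -58.34 dB
∠T = 90.00° − 98.28° = -8.28°

At s = jω = j1596:
zero at origin: s = j1596 → |·| = 1596, ∠ = 90.00°
pole (s+2): 2 + j1596 → |·| = √(2²+1596²) = √2547220 ≈ 1596, ∠ = arctan(1596/2) ≈ 89.93°
pole (s+102): 102 + j1596 → |·| = √(102²+1596²) = √2557620 ≈ 1599.3, ∠ = arctan(1596/102) ≈ 86.34°
pole (s+395): 395 + j1596 → |·| = √(395²+1596²) = √2703241 ≈ 1644.2, ∠ = arctan(1596/395) ≈ 76.10°
|T| = 50 · 1596 / 4.1968e+09 ≈ 1.9014e-05
Gain = 20 log₁₀(1.9014e-05) ≈ -94.42 dB
∠T = 90.00° − 252.37° = -162.37°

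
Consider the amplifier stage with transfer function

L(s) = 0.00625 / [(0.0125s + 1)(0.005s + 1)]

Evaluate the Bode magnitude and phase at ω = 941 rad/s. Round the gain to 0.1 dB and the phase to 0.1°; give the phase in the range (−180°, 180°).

-79.2 dB, -163.1°

At ω = 941 rad/s:
pole (1 + j941·0.0125) = 1 + j11.7625 → |·| ≈ 11.805, ∠ ≈ 85.14°
pole (1 + j941·0.005) = 1 + j4.705 → |·| ≈ 4.8101, ∠ ≈ 78.00°
|L| = 0.00625 · 1 / (11.805 · 4.8101) ≈ 0.00011007
Gain = 20 log₁₀(0.00011007) ≈ -79.17 dB
∠L = (0°) − (85.14° + 78.00°) = -163.14°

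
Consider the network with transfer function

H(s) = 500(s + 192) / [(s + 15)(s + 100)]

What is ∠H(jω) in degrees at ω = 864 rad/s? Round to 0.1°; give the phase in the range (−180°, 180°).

At s = jω = j864:
zero (s+192): 192 + j864 → |·| = √(192²+864²) = √783360 ≈ 885.08, ∠ = arctan(864/192) ≈ 77.47°
pole (s+15): 15 + j864 → |·| = √(15²+864²) = √746721 ≈ 864.13, ∠ = arctan(864/15) ≈ 89.01°
pole (s+100): 100 + j864 → |·| = √(100²+864²) = √756496 ≈ 869.77, ∠ = arctan(864/100) ≈ 83.40°
∠H = 77.47° − 172.41° = -94.94°

-94.9°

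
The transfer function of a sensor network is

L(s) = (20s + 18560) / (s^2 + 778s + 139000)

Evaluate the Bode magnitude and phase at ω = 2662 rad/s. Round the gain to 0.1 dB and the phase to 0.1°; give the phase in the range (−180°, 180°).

-42.2 dB, -92.6°

Substitute s = j2662:
Numerator: 20(j2662) + 18560 = 18560 + j53240
Denominator: (j2662)^2 + 778(j2662) + 139000 = -6947244 + j2071036
|N| = √(18560² + 53240²) ≈ 56382, ∠N ≈ 70.78°
|D| = √(6947244² + 2071036²) ≈ 7.2494e+06, ∠D ≈ 163.40°
|L| = 56382 / 7.2494e+06 ≈ 0.0077775
Gain = 20 log₁₀(0.0077775) ≈ -42.18 dB
∠L = 70.78° − 163.40° = -92.62°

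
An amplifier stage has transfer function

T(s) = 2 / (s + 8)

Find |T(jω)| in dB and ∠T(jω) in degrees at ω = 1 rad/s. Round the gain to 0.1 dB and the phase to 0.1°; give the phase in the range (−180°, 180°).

Substitute s = j1:
Numerator: 2 = 2 + j0
Denominator: (j1) + 8 = 8 + j1
|N| = √(2² + 0²) ≈ 2, ∠N ≈ 0.00°
|D| = √(8² + 1²) ≈ 8.0623, ∠D ≈ 7.13°
|T| = 2 / 8.0623 ≈ 0.24807
Gain = 20 log₁₀(0.24807) ≈ -12.11 dB
∠T = 0.00° − 7.13° = -7.13°

-12.1 dB, -7.1°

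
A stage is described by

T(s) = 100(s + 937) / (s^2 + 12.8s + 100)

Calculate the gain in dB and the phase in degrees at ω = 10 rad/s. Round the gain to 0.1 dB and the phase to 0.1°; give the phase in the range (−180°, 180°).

57.3 dB, -89.4°

At s = jω = j10:
zero (s+937): 937 + j10 → |·| = √(937²+10²) = √878069 ≈ 937.05, ∠ = arctan(10/937) ≈ 0.61°
quadratic: (j10)² + 12.8·j10 + 100 = 0 + j128 → |·| ≈ 128, ∠ ≈ 90.00°
|T| = 100 · 937.05 / 128 ≈ 732.07
Gain = 20 log₁₀(732.07) ≈ 57.29 dB
∠T = 0.61° − 90.00° = -89.39°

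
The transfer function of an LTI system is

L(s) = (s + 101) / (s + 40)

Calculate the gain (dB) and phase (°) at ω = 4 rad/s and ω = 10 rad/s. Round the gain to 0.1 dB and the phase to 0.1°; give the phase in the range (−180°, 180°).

ω = 4: 8.0 dB, -3.4°; ω = 10: 7.8 dB, -8.4°

At s = jω = j4:
zero (s+101): 101 + j4 → |·| = √(101²+4²) = √10217 ≈ 101.08, ∠ = arctan(4/101) ≈ 2.27°
pole (s+40): 40 + j4 → |·| = √(40²+4²) = √1616 ≈ 40.2, ∠ = arctan(4/40) ≈ 5.71°
|L| = 1 · 101.08 / 40.2 ≈ 2.5144
Gain = 20 log₁₀(2.5144) ≈ 8.01 dB
∠L = 2.27° − 5.71° = -3.44°

At s = jω = j10:
zero (s+101): 101 + j10 → |·| = √(101²+10²) = √10301 ≈ 101.49, ∠ = arctan(10/101) ≈ 5.65°
pole (s+40): 40 + j10 → |·| = √(40²+10²) = √1700 ≈ 41.231, ∠ = arctan(10/40) ≈ 14.04°
|L| = 1 · 101.49 / 41.231 ≈ 2.4615
Gain = 20 log₁₀(2.4615) ≈ 7.82 dB
∠L = 5.65° − 14.04° = -8.39°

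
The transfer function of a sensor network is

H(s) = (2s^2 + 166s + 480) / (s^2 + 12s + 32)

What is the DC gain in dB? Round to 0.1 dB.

23.5 dB

H(0) = 480 / 32 = 15
20 log₁₀(15) ≈ 23.52 dB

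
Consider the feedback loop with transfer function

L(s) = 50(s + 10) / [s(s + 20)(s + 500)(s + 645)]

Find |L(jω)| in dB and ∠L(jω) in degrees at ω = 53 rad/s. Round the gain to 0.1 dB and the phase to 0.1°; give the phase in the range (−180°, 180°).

-111.2 dB, -90.8°

At s = jω = j53:
zero (s+10): 10 + j53 → |·| = √(10²+53²) = √2909 ≈ 53.935, ∠ = arctan(53/10) ≈ 79.32°
pole (s+20): 20 + j53 → |·| = √(20²+53²) = √3209 ≈ 56.648, ∠ = arctan(53/20) ≈ 69.33°
pole (s+500): 500 + j53 → |·| = √(500²+53²) = √252809 ≈ 502.8, ∠ = arctan(53/500) ≈ 6.05°
pole (s+645): 645 + j53 → |·| = √(645²+53²) = √418834 ≈ 647.17, ∠ = arctan(53/645) ≈ 4.70°
pole at origin: |s| = 53, ∠ = 90.00° (in denominator)
|L| = 50 · 53.935 / 9.7695e+08 ≈ 2.7604e-06
Gain = 20 log₁₀(2.7604e-06) ≈ -111.18 dB
∠L = 79.32° − 170.08° = -90.76°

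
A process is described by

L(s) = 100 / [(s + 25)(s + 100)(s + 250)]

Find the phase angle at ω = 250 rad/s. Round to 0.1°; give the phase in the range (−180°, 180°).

162.5°

At s = jω = j250:
pole (s+25): 25 + j250 → |·| = √(25²+250²) = √63125 ≈ 251.25, ∠ = arctan(250/25) ≈ 84.29°
pole (s+100): 100 + j250 → |·| = √(100²+250²) = √72500 ≈ 269.26, ∠ = arctan(250/100) ≈ 68.20°
pole (s+250): 250 + j250 → |·| = √(250²+250²) = √125000 ≈ 353.55, ∠ = arctan(250/250) ≈ 45.00°
∠L = 0.00° − 197.49° = -197.49° ≡ 162.51° (principal value)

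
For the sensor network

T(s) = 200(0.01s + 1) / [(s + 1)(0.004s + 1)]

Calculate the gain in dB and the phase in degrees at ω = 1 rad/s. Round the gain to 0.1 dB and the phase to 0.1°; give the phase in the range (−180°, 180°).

At ω = 1 rad/s:
zero (1 + j1·0.01) = 1 + j0.01 → |·| ≈ 1, ∠ ≈ 0.57°
pole (1 + j1·1) = 1 + j1 → |·| ≈ 1.4142, ∠ ≈ 45.00°
pole (1 + j1·0.004) = 1 + j0.004 → |·| ≈ 1, ∠ ≈ 0.23°
|T| = 200 · 1 / (1.4142 · 1) ≈ 141.42
Gain = 20 log₁₀(141.42) ≈ 43.01 dB
∠T = (0.57°) − (45.00° + 0.23°) = -44.66°

43.0 dB, -44.7°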